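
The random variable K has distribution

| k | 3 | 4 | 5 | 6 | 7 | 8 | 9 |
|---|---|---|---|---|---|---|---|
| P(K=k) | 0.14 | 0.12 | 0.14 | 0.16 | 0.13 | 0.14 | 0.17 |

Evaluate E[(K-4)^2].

E[(K-4)^2] = Σ (k-4)^2·P(K=k)
 = 1·0.14 + 0·0.12 + 1·0.14 + 4·0.16 + 9·0.13 + 16·0.14 + 25·0.17
 = 0.14 + 0 + 0.14 + 0.64 + 1.17 + 2.24 + 4.25
 = 8.58

8.58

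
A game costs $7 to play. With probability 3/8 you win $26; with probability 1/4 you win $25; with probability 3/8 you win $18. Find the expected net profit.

E[payout] = 26·3/8 + 25·1/4 + 18·3/8
 = 39/4 + 25/4 + 27/4
 = 91/4
Net = 91/4 - 7 = 63/4

15.75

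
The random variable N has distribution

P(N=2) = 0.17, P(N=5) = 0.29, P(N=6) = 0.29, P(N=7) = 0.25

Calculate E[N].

E[N] = Σ n·P(N=n)
 = 2·0.17 + 5·0.29 + 6·0.29 + 7·0.25
 = 0.34 + 1.45 + 1.74 + 1.75
 = 5.28

5.28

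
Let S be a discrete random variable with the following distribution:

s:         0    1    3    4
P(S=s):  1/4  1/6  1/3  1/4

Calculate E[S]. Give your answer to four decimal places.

2.1667

E[S] = Σ s·P(S=s)
 = 0·1/4 + 1·1/6 + 3·1/3 + 4·1/4
 = 0 + 1/6 + 1 + 1
 = 13/6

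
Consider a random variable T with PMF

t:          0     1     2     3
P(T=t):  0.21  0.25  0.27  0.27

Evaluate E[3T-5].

-0.2

E[3T-5] = Σ (3t-5)·P(T=t)
 = (-5)·0.21 + (-2)·0.25 + 1·0.27 + 4·0.27
 = (-1.05) + (-0.5) + 0.27 + 1.08
 = -0.2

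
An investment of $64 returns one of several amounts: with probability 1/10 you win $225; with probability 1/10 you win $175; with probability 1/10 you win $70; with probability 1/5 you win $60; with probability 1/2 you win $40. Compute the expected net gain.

15

E[payout] = 225·1/10 + 175·1/10 + 70·1/10 + 60·1/5 + 40·1/2
 = 45/2 + 35/2 + 7 + 12 + 20
 = 79
Net = 79 - 64 = 15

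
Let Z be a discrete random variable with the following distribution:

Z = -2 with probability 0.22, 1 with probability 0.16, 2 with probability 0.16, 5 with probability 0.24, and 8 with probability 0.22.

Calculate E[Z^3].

142.32

E[Z^3] = Σ z^3·P(Z=z)
 = (-8)·0.22 + 1·0.16 + 8·0.16 + 125·0.24 + 512·0.22
 = (-1.76) + 0.16 + 1.28 + 30 + 112.64
 = 142.32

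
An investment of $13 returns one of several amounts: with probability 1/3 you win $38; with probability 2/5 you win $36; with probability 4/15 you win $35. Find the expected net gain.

E[payout] = 38·1/3 + 36·2/5 + 35·4/15
 = 38/3 + 72/5 + 28/3
 = 182/5
Net = 182/5 - 13 = 117/5

23.4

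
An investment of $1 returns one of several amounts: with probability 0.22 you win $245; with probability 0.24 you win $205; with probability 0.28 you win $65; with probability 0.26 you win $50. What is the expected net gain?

133.3

E[payout] = 245·0.22 + 205·0.24 + 65·0.28 + 50·0.26
 = 53.9 + 49.2 + 18.2 + 13
 = 134.3
Net = 134.3 - 1 = 133.3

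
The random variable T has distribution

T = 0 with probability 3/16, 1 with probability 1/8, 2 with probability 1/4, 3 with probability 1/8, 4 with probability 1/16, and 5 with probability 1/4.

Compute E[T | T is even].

1.5

P(T is even) = 3/16 + 1/4 + 1/16 = 1/2.
E[T | T is even] = [0·3/16 + 2·1/4 + 4·1/16] / (1/2)
 = 3/4 / (1/2)
 = 3/2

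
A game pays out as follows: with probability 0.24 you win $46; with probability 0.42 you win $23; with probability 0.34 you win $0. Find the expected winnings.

E[payout] = 46·0.24 + 23·0.42 + 0·0.34
 = 11.04 + 9.66 + 0
 = 20.7

20.7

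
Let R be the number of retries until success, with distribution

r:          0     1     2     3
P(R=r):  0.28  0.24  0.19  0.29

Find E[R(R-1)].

2.12

E[R(R-1)] = Σ r(r-1)·P(R=r)
 = 0·0.28 + 0·0.24 + 2·0.19 + 6·0.29
 = 0 + 0 + 0.38 + 1.74
 = 2.12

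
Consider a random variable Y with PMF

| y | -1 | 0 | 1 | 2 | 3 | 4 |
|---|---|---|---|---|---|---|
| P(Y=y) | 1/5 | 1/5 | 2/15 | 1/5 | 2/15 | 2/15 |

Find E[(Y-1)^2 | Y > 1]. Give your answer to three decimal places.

4.143

P(Y > 1) = 1/5 + 2/15 + 2/15 = 7/15.
E[(Y-1)^2 | Y > 1] = [1·1/5 + 4·2/15 + 9·2/15] / (7/15)
 = 29/15 / (7/15)
 = 29/7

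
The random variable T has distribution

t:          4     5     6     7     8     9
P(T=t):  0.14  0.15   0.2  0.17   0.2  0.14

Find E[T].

6.56

E[T] = Σ t·P(T=t)
 = 4·0.14 + 5·0.15 + 6·0.2 + 7·0.17 + 8·0.2 + 9·0.14
 = 0.56 + 0.75 + 1.2 + 1.19 + 1.6 + 1.26
 = 6.56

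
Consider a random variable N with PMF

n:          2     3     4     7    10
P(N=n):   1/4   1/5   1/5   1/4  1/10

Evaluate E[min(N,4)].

E[min(N,4)] = Σ min(n,4)·P(N=n)
 = 2·1/4 + 3·1/5 + 4·1/5 + 4·1/4 + 4·1/10
 = 1/2 + 3/5 + 4/5 + 1 + 2/5
 = 33/10

3.3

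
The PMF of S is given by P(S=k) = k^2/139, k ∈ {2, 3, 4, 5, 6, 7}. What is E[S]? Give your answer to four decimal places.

E[S] = Σ s·P(S=s)
 = 2·4/139 + 3·9/139 + 4·16/139 + 5·25/139 + 6·36/139 + 7·49/139
 = 8/139 + 27/139 + 64/139 + 125/139 + 216/139 + 343/139
 = 783/139

5.6331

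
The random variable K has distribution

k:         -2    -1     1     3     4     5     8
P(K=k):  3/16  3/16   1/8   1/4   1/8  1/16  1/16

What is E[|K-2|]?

2.5

E[|K-2|] = Σ |k-2|·P(K=k)
 = 4·3/16 + 3·3/16 + 1·1/8 + 1·1/4 + 2·1/8 + 3·1/16 + 6·1/16
 = 3/4 + 9/16 + 1/8 + 1/4 + 1/4 + 3/16 + 3/8
 = 5/2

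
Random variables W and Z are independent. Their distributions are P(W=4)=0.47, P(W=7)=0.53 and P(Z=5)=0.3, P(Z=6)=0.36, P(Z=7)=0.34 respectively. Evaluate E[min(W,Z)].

5.0812

E[min(W,Z)] = Σ_w Σ_z min(w,z) · P(W=w)P(Z=z)
 = 4·0.141 + 4·0.1692 + 4·0.1598 + 5·0.159 + 6·0.1908 + 7·0.1802
 = 0.564 + 0.6768 + 0.6392 + 0.795 + 1.1448 + 1.2614
 = 5.0812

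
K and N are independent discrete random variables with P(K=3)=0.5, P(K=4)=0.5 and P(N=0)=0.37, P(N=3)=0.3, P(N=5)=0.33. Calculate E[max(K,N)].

3.995

E[max(K,N)] = Σ_k Σ_n max(k,n) · P(K=k)P(N=n)
 = 3·0.185 + 3·0.15 + 5·0.165 + 4·0.185 + 4·0.15 + 5·0.165
 = 0.555 + 0.45 + 0.825 + 0.74 + 0.6 + 0.825
 = 3.995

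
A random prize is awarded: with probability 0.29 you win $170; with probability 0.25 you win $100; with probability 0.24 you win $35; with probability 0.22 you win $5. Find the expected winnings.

83.8

E[payout] = 170·0.29 + 100·0.25 + 35·0.24 + 5·0.22
 = 49.3 + 25 + 8.4 + 1.1
 = 83.8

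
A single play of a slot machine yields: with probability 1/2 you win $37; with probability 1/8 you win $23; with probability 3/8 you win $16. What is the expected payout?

27.375

E[payout] = 37·1/2 + 23·1/8 + 16·3/8
 = 37/2 + 23/8 + 6
 = 219/8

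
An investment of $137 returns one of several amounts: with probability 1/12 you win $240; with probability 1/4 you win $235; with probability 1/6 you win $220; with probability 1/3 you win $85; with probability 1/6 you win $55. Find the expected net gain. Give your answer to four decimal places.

15.9167

E[payout] = 240·1/12 + 235·1/4 + 220·1/6 + 85·1/3 + 55·1/6
 = 20 + 235/4 + 110/3 + 85/3 + 55/6
 = 1835/12
Net = 1835/12 - 137 = 191/12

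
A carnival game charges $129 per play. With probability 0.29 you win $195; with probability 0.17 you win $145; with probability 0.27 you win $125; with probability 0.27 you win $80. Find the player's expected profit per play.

E[payout] = 195·0.29 + 145·0.17 + 125·0.27 + 80·0.27
 = 56.55 + 24.65 + 33.75 + 21.6
 = 136.55
Net = 136.55 - 129 = 7.55

7.55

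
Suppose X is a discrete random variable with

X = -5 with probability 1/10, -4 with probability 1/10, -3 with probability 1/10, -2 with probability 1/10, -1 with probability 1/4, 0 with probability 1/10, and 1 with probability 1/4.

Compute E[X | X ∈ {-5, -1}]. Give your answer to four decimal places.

P(X ∈ {-5, -1}) = 1/10 + 1/4 = 7/20.
E[X | X ∈ {-5, -1}] = [(-5)·1/10 + (-1)·1/4] / (7/20)
 = -3/4 / (7/20)
 = -15/7

-2.1429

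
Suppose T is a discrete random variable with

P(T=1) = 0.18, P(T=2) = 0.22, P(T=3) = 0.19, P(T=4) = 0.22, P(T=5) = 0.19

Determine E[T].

3.02

E[T] = Σ t·P(T=t)
 = 1·0.18 + 2·0.22 + 3·0.19 + 4·0.22 + 5·0.19
 = 0.18 + 0.44 + 0.57 + 0.88 + 0.95
 = 3.02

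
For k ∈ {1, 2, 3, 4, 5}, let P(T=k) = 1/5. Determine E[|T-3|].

1.2

E[|T-3|] = Σ |t-3|·P(T=t)
 = 2·1/5 + 1·1/5 + 0·1/5 + 1·1/5 + 2·1/5
 = 2/5 + 1/5 + 0 + 1/5 + 2/5
 = 6/5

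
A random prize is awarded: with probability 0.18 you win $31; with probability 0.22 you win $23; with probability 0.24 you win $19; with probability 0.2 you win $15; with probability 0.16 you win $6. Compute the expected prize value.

19.16

E[payout] = 31·0.18 + 23·0.22 + 19·0.24 + 15·0.2 + 6·0.16
 = 5.58 + 5.06 + 4.56 + 3 + 0.96
 = 19.16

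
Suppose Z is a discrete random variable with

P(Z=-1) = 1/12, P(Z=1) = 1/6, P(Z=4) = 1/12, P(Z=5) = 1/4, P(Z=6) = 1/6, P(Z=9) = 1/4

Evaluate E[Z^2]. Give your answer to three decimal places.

34.083

E[Z^2] = Σ z^2·P(Z=z)
 = 1·1/12 + 1·1/6 + 16·1/12 + 25·1/4 + 36·1/6 + 81·1/4
 = 1/12 + 1/6 + 4/3 + 25/4 + 6 + 81/4
 = 409/12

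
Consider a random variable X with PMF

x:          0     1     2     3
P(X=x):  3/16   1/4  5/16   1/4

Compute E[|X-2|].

E[|X-2|] = Σ |x-2|·P(X=x)
 = 2·3/16 + 1·1/4 + 0·5/16 + 1·1/4
 = 3/8 + 1/4 + 0 + 1/4
 = 7/8

0.875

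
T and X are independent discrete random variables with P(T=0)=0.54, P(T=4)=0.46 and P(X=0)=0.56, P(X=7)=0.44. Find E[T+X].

4.92

E[T+X] = Σ_t Σ_x (t+x) · P(T=t)P(X=x)
 = 0·0.3024 + 7·0.2376 + 4·0.2576 + 11·0.2024
 = 0 + 1.6632 + 1.0304 + 2.2264
 = 4.92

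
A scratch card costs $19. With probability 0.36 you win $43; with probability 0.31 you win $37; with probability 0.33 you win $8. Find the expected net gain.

10.59

E[payout] = 43·0.36 + 37·0.31 + 8·0.33
 = 15.48 + 11.47 + 2.64
 = 29.59
Net = 29.59 - 19 = 10.59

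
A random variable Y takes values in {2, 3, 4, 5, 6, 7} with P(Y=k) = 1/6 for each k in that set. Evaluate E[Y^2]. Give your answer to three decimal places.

E[Y^2] = Σ y^2·P(Y=y)
 = 4·1/6 + 9·1/6 + 16·1/6 + 25·1/6 + 36·1/6 + 49·1/6
 = 2/3 + 3/2 + 8/3 + 25/6 + 6 + 49/6
 = 139/6

23.167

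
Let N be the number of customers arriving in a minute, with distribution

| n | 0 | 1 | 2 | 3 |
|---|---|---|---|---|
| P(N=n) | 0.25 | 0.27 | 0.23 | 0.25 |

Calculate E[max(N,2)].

E[max(N,2)] = Σ max(n,2)·P(N=n)
 = 2·0.25 + 2·0.27 + 2·0.23 + 3·0.25
 = 0.5 + 0.54 + 0.46 + 0.75
 = 2.25

2.25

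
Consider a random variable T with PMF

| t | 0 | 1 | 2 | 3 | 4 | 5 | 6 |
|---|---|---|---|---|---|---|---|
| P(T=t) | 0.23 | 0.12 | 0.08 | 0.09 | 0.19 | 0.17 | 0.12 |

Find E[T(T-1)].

E[T(T-1)] = Σ t(t-1)·P(T=t)
 = 0·0.23 + 0·0.12 + 2·0.08 + 6·0.09 + 12·0.19 + 20·0.17 + 30·0.12
 = 0 + 0 + 0.16 + 0.54 + 2.28 + 3.4 + 3.6
 = 9.98

9.98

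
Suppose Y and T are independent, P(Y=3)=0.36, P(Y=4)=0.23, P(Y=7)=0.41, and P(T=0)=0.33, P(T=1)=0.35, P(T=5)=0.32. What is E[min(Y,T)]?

E[min(Y,T)] = Σ_y Σ_t min(y,t) · P(Y=y)P(T=t)
 = 0·0.1188 + 1·0.126 + 3·0.1152 + 0·0.0759 + 1·0.0805 + 4·0.0736 + 0·0.1353 + 1·0.1435 + 5·0.1312
 = 0 + 0.126 + 0.3456 + 0 + 0.0805 + 0.2944 + 0 + 0.1435 + 0.656
 = 1.646

1.646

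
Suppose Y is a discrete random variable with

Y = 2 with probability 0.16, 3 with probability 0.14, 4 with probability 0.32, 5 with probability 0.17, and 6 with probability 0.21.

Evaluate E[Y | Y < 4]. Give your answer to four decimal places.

2.4667

P(Y < 4) = 0.16 + 0.14 = 0.3.
E[Y | Y < 4] = [2·0.16 + 3·0.14] / 0.3
 = 0.74 / 0.3
 = 37/15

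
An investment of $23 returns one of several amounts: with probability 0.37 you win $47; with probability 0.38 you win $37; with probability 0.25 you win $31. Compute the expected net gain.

E[payout] = 47·0.37 + 37·0.38 + 31·0.25
 = 17.39 + 14.06 + 7.75
 = 39.2
Net = 39.2 - 23 = 16.2

16.2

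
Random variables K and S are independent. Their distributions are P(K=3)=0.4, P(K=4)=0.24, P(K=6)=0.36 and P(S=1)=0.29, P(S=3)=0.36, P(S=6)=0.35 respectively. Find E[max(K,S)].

4.908

E[max(K,S)] = Σ_k Σ_s max(k,s) · P(K=k)P(S=s)
 = 3·0.116 + 3·0.144 + 6·0.14 + 4·0.0696 + 4·0.0864 + 6·0.084 + 6·0.1044 + 6·0.1296 + 6·0.126
 = 0.348 + 0.432 + 0.84 + 0.2784 + 0.3456 + 0.504 + 0.6264 + 0.7776 + 0.756
 = 4.908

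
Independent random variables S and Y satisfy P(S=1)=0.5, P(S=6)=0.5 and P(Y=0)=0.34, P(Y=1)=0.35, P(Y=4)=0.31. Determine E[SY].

E[SY] = Σ_s Σ_y sy · P(S=s)P(Y=y)
 = 0·0.17 + 1·0.175 + 4·0.155 + 0·0.17 + 6·0.175 + 24·0.155
 = 0 + 0.175 + 0.62 + 0 + 1.05 + 3.72
 = 5.565

5.565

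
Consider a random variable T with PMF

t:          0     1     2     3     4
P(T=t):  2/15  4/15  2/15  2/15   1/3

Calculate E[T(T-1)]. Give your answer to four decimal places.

E[T(T-1)] = Σ t(t-1)·P(T=t)
 = 0·2/15 + 0·4/15 + 2·2/15 + 6·2/15 + 12·1/3
 = 0 + 0 + 4/15 + 4/5 + 4
 = 76/15

5.0667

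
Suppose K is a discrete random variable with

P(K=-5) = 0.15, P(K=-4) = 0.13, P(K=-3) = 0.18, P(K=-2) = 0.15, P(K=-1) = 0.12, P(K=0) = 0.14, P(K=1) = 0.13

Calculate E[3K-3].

-9.3

E[3K-3] = Σ (3k-3)·P(K=k)
 = (-18)·0.15 + (-15)·0.13 + (-12)·0.18 + (-9)·0.15 + (-6)·0.12 + (-3)·0.14 + 0·0.13
 = (-2.7) + (-1.95) + (-2.16) + (-1.35) + (-0.72) + (-0.42) + 0
 = -9.3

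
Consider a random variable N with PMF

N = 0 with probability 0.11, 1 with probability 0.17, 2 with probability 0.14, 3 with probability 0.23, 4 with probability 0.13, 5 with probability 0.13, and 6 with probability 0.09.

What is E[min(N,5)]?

E[min(N,5)] = Σ min(n,5)·P(N=n)
 = 0·0.11 + 1·0.17 + 2·0.14 + 3·0.23 + 4·0.13 + 5·0.13 + 5·0.09
 = 0 + 0.17 + 0.28 + 0.69 + 0.52 + 0.65 + 0.45
 = 2.76

2.76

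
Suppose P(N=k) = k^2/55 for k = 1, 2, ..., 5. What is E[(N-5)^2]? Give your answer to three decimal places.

1.891

E[(N-5)^2] = Σ (n-5)^2·P(N=n)
 = 16·1/55 + 9·4/55 + 4·9/55 + 1·16/55 + 0·5/11
 = 16/55 + 36/55 + 36/55 + 16/55 + 0
 = 104/55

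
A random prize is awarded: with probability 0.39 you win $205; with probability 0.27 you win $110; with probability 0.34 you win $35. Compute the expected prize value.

121.55

E[payout] = 205·0.39 + 110·0.27 + 35·0.34
 = 79.95 + 29.7 + 11.9
 = 121.55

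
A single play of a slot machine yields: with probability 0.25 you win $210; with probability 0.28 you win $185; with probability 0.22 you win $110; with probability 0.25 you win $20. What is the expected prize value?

133.5

E[payout] = 210·0.25 + 185·0.28 + 110·0.22 + 20·0.25
 = 52.5 + 51.8 + 24.2 + 5
 = 133.5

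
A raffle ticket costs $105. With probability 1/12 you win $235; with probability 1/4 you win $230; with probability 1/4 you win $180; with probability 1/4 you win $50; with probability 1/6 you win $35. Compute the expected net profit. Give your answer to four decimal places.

35.4167

E[payout] = 235·1/12 + 230·1/4 + 180·1/4 + 50·1/4 + 35·1/6
 = 235/12 + 115/2 + 45 + 25/2 + 35/6
 = 1685/12
Net = 1685/12 - 105 = 425/12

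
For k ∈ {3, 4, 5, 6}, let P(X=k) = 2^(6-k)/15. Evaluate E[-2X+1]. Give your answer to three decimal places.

E[-2X+1] = Σ (-2x+1)·P(X=x)
 = (-5)·8/15 + (-7)·4/15 + (-9)·2/15 + (-11)·1/15
 = (-8/3) + (-28/15) + (-6/5) + (-11/15)
 = -97/15

-6.467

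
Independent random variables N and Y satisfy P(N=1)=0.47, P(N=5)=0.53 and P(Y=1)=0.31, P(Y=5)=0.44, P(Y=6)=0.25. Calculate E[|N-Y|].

2.2044

E[|N-Y|] = Σ_n Σ_y |n-y| · P(N=n)P(Y=y)
 = 0·0.1457 + 4·0.2068 + 5·0.1175 + 4·0.1643 + 0·0.2332 + 1·0.1325
 = 0 + 0.8272 + 0.5875 + 0.6572 + 0 + 0.1325
 = 2.2044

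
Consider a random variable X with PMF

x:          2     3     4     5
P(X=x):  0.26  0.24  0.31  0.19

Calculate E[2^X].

14

E[2^X] = Σ 2^x·P(X=x)
 = 4·0.26 + 8·0.24 + 16·0.31 + 32·0.19
 = 1.04 + 1.92 + 4.96 + 6.08
 = 14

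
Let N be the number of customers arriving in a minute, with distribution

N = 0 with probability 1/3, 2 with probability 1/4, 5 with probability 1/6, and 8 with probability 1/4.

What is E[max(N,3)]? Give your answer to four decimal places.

4.5833

E[max(N,3)] = Σ max(n,3)·P(N=n)
 = 3·1/3 + 3·1/4 + 5·1/6 + 8·1/4
 = 1 + 3/4 + 5/6 + 2
 = 55/12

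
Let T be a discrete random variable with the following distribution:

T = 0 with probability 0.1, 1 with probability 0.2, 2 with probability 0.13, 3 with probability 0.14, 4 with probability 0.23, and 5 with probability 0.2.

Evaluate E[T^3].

44.74

E[T^3] = Σ t^3·P(T=t)
 = 0·0.1 + 1·0.2 + 8·0.13 + 27·0.14 + 64·0.23 + 125·0.2
 = 0 + 0.2 + 1.04 + 3.78 + 14.72 + 25
 = 44.74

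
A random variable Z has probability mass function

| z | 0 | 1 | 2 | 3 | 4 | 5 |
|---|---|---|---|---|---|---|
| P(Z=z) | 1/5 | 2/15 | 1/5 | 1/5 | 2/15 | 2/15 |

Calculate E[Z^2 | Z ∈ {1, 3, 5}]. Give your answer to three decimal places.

P(Z ∈ {1, 3, 5}) = 2/15 + 1/5 + 2/15 = 7/15.
E[Z^2 | Z ∈ {1, 3, 5}] = [1·2/15 + 9·1/5 + 25·2/15] / (7/15)
 = 79/15 / (7/15)
 = 79/7

11.286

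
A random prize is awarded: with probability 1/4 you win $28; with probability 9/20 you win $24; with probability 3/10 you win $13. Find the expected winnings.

21.7

E[payout] = 28·1/4 + 24·9/20 + 13·3/10
 = 7 + 54/5 + 39/10
 = 217/10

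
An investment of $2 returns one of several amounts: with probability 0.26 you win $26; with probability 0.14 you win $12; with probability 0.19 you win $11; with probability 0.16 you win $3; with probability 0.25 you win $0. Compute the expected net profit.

9.01

E[payout] = 26·0.26 + 12·0.14 + 11·0.19 + 3·0.16 + 0·0.25
 = 6.76 + 1.68 + 2.09 + 0.48 + 0
 = 11.01
Net = 11.01 - 2 = 9.01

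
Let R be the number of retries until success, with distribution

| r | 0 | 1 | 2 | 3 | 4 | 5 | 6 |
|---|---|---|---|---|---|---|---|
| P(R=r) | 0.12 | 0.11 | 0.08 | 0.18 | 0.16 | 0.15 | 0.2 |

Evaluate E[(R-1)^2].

E[(R-1)^2] = Σ (r-1)^2·P(R=r)
 = 1·0.12 + 0·0.11 + 1·0.08 + 4·0.18 + 9·0.16 + 16·0.15 + 25·0.2
 = 0.12 + 0 + 0.08 + 0.72 + 1.44 + 2.4 + 5
 = 9.76

9.76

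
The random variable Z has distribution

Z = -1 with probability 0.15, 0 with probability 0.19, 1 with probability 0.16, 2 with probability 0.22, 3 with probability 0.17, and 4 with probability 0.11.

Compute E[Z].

1.4

E[Z] = Σ z·P(Z=z)
 = (-1)·0.15 + 0·0.19 + 1·0.16 + 2·0.22 + 3·0.17 + 4·0.11
 = (-0.15) + 0 + 0.16 + 0.44 + 0.51 + 0.44
 = 1.4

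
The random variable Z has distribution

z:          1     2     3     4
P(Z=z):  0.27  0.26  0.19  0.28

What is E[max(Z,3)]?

E[max(Z,3)] = Σ max(z,3)·P(Z=z)
 = 3·0.27 + 3·0.26 + 3·0.19 + 4·0.28
 = 0.81 + 0.78 + 0.57 + 1.12
 = 3.28

3.28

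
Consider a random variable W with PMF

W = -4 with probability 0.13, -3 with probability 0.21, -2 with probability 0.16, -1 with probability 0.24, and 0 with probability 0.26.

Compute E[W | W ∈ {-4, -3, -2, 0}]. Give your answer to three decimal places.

P(W ∈ {-4, -3, -2, 0}) = 0.13 + 0.21 + 0.16 + 0.26 = 0.76.
E[W | W ∈ {-4, -3, -2, 0}] = [(-4)·0.13 + (-3)·0.21 + (-2)·0.16 + 0·0.26] / 0.76
 = -1.47 / 0.76
 = -147/76

-1.934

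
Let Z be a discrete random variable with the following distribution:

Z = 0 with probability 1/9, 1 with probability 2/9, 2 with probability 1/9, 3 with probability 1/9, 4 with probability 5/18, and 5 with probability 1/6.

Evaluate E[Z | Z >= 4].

P(Z >= 4) = 5/18 + 1/6 = 4/9.
E[Z | Z >= 4] = [4·5/18 + 5·1/6] / (4/9)
 = 35/18 / (4/9)
 = 35/8

4.375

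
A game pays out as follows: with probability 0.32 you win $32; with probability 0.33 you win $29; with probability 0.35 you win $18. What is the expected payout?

26.11

E[payout] = 32·0.32 + 29·0.33 + 18·0.35
 = 10.24 + 9.57 + 6.3
 = 26.11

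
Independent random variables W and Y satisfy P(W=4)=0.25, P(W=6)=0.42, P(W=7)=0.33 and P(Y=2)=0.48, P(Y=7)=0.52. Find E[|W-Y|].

2.4468

E[|W-Y|] = Σ_w Σ_y |w-y| · P(W=w)P(Y=y)
 = 2·0.12 + 3·0.13 + 4·0.2016 + 1·0.2184 + 5·0.1584 + 0·0.1716
 = 0.24 + 0.39 + 0.8064 + 0.2184 + 0.792 + 0
 = 2.4468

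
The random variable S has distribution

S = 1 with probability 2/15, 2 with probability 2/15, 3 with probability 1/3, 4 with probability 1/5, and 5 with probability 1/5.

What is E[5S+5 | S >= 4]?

P(S >= 4) = 1/5 + 1/5 = 2/5.
E[5S+5 | S >= 4] = [25·1/5 + 30·1/5] / (2/5)
 = 11 / (2/5)
 = 55/2

27.5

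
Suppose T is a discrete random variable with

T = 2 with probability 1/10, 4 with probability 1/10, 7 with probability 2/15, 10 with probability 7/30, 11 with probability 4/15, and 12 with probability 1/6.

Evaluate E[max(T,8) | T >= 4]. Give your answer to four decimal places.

10.1481

P(T >= 4) = 1/10 + 2/15 + 7/30 + 4/15 + 1/6 = 9/10.
E[max(T,8) | T >= 4] = [8·1/10 + 8·2/15 + 10·7/30 + 11·4/15 + 12·1/6] / (9/10)
 = 137/15 / (9/10)
 = 274/27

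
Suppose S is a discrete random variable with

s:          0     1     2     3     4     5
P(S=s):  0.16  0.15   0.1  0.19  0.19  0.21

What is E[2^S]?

E[2^S] = Σ 2^s·P(S=s)
 = 1·0.16 + 2·0.15 + 4·0.1 + 8·0.19 + 16·0.19 + 32·0.21
 = 0.16 + 0.3 + 0.4 + 1.52 + 3.04 + 6.72
 = 12.14

12.14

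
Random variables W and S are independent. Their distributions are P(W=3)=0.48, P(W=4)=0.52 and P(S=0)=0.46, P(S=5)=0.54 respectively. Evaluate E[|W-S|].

2.4184

E[|W-S|] = Σ_w Σ_s |w-s| · P(W=w)P(S=s)
 = 3·0.2208 + 2·0.2592 + 4·0.2392 + 1·0.2808
 = 0.6624 + 0.5184 + 0.9568 + 0.2808
 = 2.4184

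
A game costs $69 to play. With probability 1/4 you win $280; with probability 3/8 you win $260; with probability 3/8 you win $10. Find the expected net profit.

E[payout] = 280·1/4 + 260·3/8 + 10·3/8
 = 70 + 195/2 + 15/4
 = 685/4
Net = 685/4 - 69 = 409/4

102.25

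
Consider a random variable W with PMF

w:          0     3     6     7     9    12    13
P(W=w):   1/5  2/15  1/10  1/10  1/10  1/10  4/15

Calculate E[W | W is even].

4.5

P(W is even) = 1/5 + 1/10 + 1/10 = 2/5.
E[W | W is even] = [0·1/5 + 6·1/10 + 12·1/10] / (2/5)
 = 9/5 / (2/5)
 = 9/2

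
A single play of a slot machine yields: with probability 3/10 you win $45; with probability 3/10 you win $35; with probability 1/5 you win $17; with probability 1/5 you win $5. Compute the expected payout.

28.4

E[payout] = 45·3/10 + 35·3/10 + 17·1/5 + 5·1/5
 = 27/2 + 21/2 + 17/5 + 1
 = 142/5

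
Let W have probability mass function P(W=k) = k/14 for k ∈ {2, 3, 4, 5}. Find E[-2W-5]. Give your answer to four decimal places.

E[-2W-5] = Σ (-2w-5)·P(W=w)
 = (-9)·1/7 + (-11)·3/14 + (-13)·2/7 + (-15)·5/14
 = (-9/7) + (-33/14) + (-26/7) + (-75/14)
 = -89/7

-12.7143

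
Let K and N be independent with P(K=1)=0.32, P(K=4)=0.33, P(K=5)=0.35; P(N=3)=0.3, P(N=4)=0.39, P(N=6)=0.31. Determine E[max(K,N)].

E[max(K,N)] = Σ_k Σ_n max(k,n) · P(K=k)P(N=n)
 = 3·0.096 + 4·0.1248 + 6·0.0992 + 4·0.099 + 4·0.1287 + 6·0.1023 + 5·0.105 + 5·0.1365 + 6·0.1085
 = 0.288 + 0.4992 + 0.5952 + 0.396 + 0.5148 + 0.6138 + 0.525 + 0.6825 + 0.651
 = 4.7655

4.7655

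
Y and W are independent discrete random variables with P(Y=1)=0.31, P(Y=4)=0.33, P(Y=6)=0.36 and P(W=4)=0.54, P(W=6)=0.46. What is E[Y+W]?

E[Y+W] = Σ_y Σ_w (y+w) · P(Y=y)P(W=w)
 = 5·0.1674 + 7·0.1426 + 8·0.1782 + 10·0.1518 + 10·0.1944 + 12·0.1656
 = 0.837 + 0.9982 + 1.4256 + 1.518 + 1.944 + 1.9872
 = 8.71

8.71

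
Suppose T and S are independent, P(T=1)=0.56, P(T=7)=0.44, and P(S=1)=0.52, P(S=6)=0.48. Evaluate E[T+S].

7.04

E[T+S] = Σ_t Σ_s (t+s) · P(T=t)P(S=s)
 = 2·0.2912 + 7·0.2688 + 8·0.2288 + 13·0.2112
 = 0.5824 + 1.8816 + 1.8304 + 2.7456
 = 7.04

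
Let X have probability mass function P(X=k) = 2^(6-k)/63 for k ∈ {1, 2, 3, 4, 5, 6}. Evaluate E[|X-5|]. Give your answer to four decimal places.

E[|X-5|] = Σ |x-5|·P(X=x)
 = 4·32/63 + 3·16/63 + 2·8/63 + 1·4/63 + 0·2/63 + 1·1/63
 = 128/63 + 16/21 + 16/63 + 4/63 + 0 + 1/63
 = 197/63

3.1270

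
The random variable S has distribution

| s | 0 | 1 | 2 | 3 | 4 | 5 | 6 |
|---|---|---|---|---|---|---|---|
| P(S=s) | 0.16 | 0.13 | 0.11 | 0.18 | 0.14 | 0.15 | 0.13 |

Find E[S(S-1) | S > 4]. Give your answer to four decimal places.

24.6429

P(S > 4) = 0.15 + 0.13 = 0.28.
E[S(S-1) | S > 4] = [20·0.15 + 30·0.13] / 0.28
 = 6.9 / 0.28
 = 345/14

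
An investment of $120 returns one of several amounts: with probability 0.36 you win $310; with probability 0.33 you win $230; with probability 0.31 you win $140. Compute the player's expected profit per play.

E[payout] = 310·0.36 + 230·0.33 + 140·0.31
 = 111.6 + 75.9 + 43.4
 = 230.9
Net = 230.9 - 120 = 110.9

110.9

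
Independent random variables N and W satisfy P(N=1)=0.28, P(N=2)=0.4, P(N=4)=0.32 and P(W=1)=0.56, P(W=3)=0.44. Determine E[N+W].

4.24

E[N+W] = Σ_n Σ_w (n+w) · P(N=n)P(W=w)
 = 2·0.1568 + 4·0.1232 + 3·0.224 + 5·0.176 + 5·0.1792 + 7·0.1408
 = 0.3136 + 0.4928 + 0.672 + 0.88 + 0.896 + 0.9856
 = 4.24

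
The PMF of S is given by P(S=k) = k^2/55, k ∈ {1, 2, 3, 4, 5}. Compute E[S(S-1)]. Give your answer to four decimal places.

E[S(S-1)] = Σ s(s-1)·P(S=s)
 = 0·1/55 + 2·4/55 + 6·9/55 + 12·16/55 + 20·5/11
 = 0 + 8/55 + 54/55 + 192/55 + 100/11
 = 754/55

13.7091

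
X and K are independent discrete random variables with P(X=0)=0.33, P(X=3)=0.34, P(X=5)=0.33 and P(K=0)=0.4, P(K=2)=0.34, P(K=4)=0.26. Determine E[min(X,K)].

E[min(X,K)] = Σ_x Σ_k min(x,k) · P(X=x)P(K=k)
 = 0·0.132 + 0·0.1122 + 0·0.0858 + 0·0.136 + 2·0.1156 + 3·0.0884 + 0·0.132 + 2·0.1122 + 4·0.0858
 = 0 + 0 + 0 + 0 + 0.2312 + 0.2652 + 0 + 0.2244 + 0.3432
 = 1.064

1.064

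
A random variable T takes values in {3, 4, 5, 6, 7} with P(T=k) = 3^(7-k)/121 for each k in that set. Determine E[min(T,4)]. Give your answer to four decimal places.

E[min(T,4)] = Σ min(t,4)·P(T=t)
 = 3·81/121 + 4·27/121 + 4·9/121 + 4·3/121 + 4·1/121
 = 243/121 + 108/121 + 36/121 + 12/121 + 4/121
 = 403/121

3.3306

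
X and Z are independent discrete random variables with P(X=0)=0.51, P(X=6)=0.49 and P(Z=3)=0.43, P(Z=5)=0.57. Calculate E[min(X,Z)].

E[min(X,Z)] = Σ_x Σ_z min(x,z) · P(X=x)P(Z=z)
 = 0·0.2193 + 0·0.2907 + 3·0.2107 + 5·0.2793
 = 0 + 0 + 0.6321 + 1.3965
 = 2.0286

2.0286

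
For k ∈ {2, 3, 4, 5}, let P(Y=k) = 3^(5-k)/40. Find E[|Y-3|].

0.8

E[|Y-3|] = Σ |y-3|·P(Y=y)
 = 1·27/40 + 0·9/40 + 1·3/40 + 2·1/40
 = 27/40 + 0 + 3/40 + 1/20
 = 4/5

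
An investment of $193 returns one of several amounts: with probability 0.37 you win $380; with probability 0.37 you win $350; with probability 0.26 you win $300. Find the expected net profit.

155.1

E[payout] = 380·0.37 + 350·0.37 + 300·0.26
 = 140.6 + 129.5 + 78
 = 348.1
Net = 348.1 - 193 = 155.1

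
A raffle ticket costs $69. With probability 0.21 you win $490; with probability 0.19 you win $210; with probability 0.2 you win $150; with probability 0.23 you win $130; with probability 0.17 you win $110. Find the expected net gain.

E[payout] = 490·0.21 + 210·0.19 + 150·0.2 + 130·0.23 + 110·0.17
 = 102.9 + 39.9 + 30 + 29.9 + 18.7
 = 221.4
Net = 221.4 - 69 = 152.4

152.4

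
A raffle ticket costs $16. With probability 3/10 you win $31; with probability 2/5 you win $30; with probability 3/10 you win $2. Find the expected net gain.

E[payout] = 31·3/10 + 30·2/5 + 2·3/10
 = 93/10 + 12 + 3/5
 = 219/10
Net = 219/10 - 16 = 59/10

5.9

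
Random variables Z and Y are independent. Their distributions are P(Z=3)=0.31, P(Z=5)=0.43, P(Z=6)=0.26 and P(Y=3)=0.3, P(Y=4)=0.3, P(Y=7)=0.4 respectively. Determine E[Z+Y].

9.54

E[Z+Y] = Σ_z Σ_y (z+y) · P(Z=z)P(Y=y)
 = 6·0.093 + 7·0.093 + 10·0.124 + 8·0.129 + 9·0.129 + 12·0.172 + 9·0.078 + 10·0.078 + 13·0.104
 = 0.558 + 0.651 + 1.24 + 1.032 + 1.161 + 2.064 + 0.702 + 0.78 + 1.352
 = 9.54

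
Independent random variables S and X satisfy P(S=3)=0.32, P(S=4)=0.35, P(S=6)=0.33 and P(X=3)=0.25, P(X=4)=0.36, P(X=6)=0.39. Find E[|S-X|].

E[|S-X|] = Σ_s Σ_x |s-x| · P(S=s)P(X=x)
 = 0·0.08 + 1·0.1152 + 3·0.1248 + 1·0.0875 + 0·0.126 + 2·0.1365 + 3·0.0825 + 2·0.1188 + 0·0.1287
 = 0 + 0.1152 + 0.3744 + 0.0875 + 0 + 0.273 + 0.2475 + 0.2376 + 0
 = 1.3352

1.3352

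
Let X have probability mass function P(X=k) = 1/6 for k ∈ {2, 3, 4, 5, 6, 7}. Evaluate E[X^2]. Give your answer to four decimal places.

E[X^2] = Σ x^2·P(X=x)
 = 4·1/6 + 9·1/6 + 16·1/6 + 25·1/6 + 36·1/6 + 49·1/6
 = 2/3 + 3/2 + 8/3 + 25/6 + 6 + 49/6
 = 139/6

23.1667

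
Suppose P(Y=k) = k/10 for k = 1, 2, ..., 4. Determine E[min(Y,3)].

2.6

E[min(Y,3)] = Σ min(y,3)·P(Y=y)
 = 1·1/10 + 2·1/5 + 3·3/10 + 3·2/5
 = 1/10 + 2/5 + 9/10 + 6/5
 = 13/5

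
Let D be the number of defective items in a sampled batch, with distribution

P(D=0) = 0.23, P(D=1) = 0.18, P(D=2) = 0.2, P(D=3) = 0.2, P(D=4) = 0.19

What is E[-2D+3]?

-0.88

E[-2D+3] = Σ (-2d+3)·P(D=d)
 = 3·0.23 + 1·0.18 + (-1)·0.2 + (-3)·0.2 + (-5)·0.19
 = 0.69 + 0.18 + (-0.2) + (-0.6) + (-0.95)
 = -0.88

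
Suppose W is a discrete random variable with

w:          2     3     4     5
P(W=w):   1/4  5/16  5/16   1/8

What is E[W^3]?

46.0625

E[W^3] = Σ w^3·P(W=w)
 = 8·1/4 + 27·5/16 + 64·5/16 + 125·1/8
 = 2 + 135/16 + 20 + 125/8
 = 737/16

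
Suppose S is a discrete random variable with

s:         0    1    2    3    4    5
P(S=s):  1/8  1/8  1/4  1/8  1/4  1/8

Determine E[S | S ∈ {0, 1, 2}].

P(S ∈ {0, 1, 2}) = 1/8 + 1/8 + 1/4 = 1/2.
E[S | S ∈ {0, 1, 2}] = [0·1/8 + 1·1/8 + 2·1/4] / (1/2)
 = 5/8 / (1/2)
 = 5/4

1.25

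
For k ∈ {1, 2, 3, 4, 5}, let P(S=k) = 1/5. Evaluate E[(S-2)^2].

E[(S-2)^2] = Σ (s-2)^2·P(S=s)
 = 1·1/5 + 0·1/5 + 1·1/5 + 4·1/5 + 9·1/5
 = 1/5 + 0 + 1/5 + 4/5 + 9/5
 = 3

3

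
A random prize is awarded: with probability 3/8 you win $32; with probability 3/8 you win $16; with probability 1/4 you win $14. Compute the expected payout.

E[payout] = 32·3/8 + 16·3/8 + 14·1/4
 = 12 + 6 + 7/2
 = 43/2

21.5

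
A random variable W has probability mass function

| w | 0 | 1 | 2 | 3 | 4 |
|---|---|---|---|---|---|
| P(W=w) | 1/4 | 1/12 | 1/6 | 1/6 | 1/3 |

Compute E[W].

2.25

E[W] = Σ w·P(W=w)
 = 0·1/4 + 1·1/12 + 2·1/6 + 3·1/6 + 4·1/3
 = 0 + 1/12 + 1/3 + 1/2 + 4/3
 = 9/4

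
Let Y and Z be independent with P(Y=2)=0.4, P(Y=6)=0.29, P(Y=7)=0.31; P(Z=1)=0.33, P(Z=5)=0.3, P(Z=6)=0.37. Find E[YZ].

19.0755

E[YZ] = Σ_y Σ_z yz · P(Y=y)P(Z=z)
 = 2·0.132 + 10·0.12 + 12·0.148 + 6·0.0957 + 30·0.087 + 36·0.1073 + 7·0.1023 + 35·0.093 + 42·0.1147
 = 0.264 + 1.2 + 1.776 + 0.5742 + 2.61 + 3.8628 + 0.7161 + 3.255 + 4.8174
 = 19.0755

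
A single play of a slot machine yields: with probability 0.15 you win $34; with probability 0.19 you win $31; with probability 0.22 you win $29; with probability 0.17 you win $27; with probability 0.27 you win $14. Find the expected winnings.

E[payout] = 34·0.15 + 31·0.19 + 29·0.22 + 27·0.17 + 14·0.27
 = 5.1 + 5.89 + 6.38 + 4.59 + 3.78
 = 25.74

25.74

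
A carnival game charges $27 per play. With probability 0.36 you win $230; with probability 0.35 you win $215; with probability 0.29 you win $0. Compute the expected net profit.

E[payout] = 230·0.36 + 215·0.35 + 0·0.29
 = 82.8 + 75.25 + 0
 = 158.05
Net = 158.05 - 27 = 131.05

131.05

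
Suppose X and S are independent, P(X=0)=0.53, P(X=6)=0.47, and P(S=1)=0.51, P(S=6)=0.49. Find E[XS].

9.729

E[XS] = Σ_x Σ_s xs · P(X=x)P(S=s)
 = 0·0.2703 + 0·0.2597 + 6·0.2397 + 36·0.2303
 = 0 + 0 + 1.4382 + 8.2908
 = 9.729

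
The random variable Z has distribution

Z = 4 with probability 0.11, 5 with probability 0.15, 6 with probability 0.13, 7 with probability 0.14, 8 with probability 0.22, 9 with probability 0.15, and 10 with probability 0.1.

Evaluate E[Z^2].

E[Z^2] = Σ z^2·P(Z=z)
 = 16·0.11 + 25·0.15 + 36·0.13 + 49·0.14 + 64·0.22 + 81·0.15 + 100·0.1
 = 1.76 + 3.75 + 4.68 + 6.86 + 14.08 + 12.15 + 10
 = 53.28

53.28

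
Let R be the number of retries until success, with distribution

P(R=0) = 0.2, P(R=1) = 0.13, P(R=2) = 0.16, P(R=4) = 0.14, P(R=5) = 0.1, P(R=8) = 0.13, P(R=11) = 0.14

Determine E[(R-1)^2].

E[(R-1)^2] = Σ (r-1)^2·P(R=r)
 = 1·0.2 + 0·0.13 + 1·0.16 + 9·0.14 + 16·0.1 + 49·0.13 + 100·0.14
 = 0.2 + 0 + 0.16 + 1.26 + 1.6 + 6.37 + 14
 = 23.59

23.59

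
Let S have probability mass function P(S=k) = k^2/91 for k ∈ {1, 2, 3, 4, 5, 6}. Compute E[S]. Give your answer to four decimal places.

4.8462

E[S] = Σ s·P(S=s)
 = 1·1/91 + 2·4/91 + 3·9/91 + 4·16/91 + 5·25/91 + 6·36/91
 = 1/91 + 8/91 + 27/91 + 64/91 + 125/91 + 216/91
 = 63/13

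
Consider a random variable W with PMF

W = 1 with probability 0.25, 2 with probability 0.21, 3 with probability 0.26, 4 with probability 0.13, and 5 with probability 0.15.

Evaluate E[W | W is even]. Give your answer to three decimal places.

P(W is even) = 0.21 + 0.13 = 0.34.
E[W | W is even] = [2·0.21 + 4·0.13] / 0.34
 = 0.94 / 0.34
 = 47/17

2.765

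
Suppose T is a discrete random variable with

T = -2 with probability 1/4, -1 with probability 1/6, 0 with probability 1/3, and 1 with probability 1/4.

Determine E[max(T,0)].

0.25

E[max(T,0)] = Σ max(t,0)·P(T=t)
 = 0·1/4 + 0·1/6 + 0·1/3 + 1·1/4
 = 0 + 0 + 0 + 1/4
 = 1/4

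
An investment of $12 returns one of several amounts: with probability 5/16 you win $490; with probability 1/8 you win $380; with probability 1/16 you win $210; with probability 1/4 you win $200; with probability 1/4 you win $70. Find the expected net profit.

E[payout] = 490·5/16 + 380·1/8 + 210·1/16 + 200·1/4 + 70·1/4
 = 1225/8 + 95/2 + 105/8 + 50 + 35/2
 = 1125/4
Net = 1125/4 - 12 = 1077/4

269.25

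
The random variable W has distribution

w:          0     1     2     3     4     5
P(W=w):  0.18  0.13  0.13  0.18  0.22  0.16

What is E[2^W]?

11.04

E[2^W] = Σ 2^w·P(W=w)
 = 1·0.18 + 2·0.13 + 4·0.13 + 8·0.18 + 16·0.22 + 32·0.16
 = 0.18 + 0.26 + 0.52 + 1.44 + 3.52 + 5.12
 = 11.04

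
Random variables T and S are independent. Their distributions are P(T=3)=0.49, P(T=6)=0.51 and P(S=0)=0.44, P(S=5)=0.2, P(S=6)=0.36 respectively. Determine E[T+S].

7.69

E[T+S] = Σ_t Σ_s (t+s) · P(T=t)P(S=s)
 = 3·0.2156 + 8·0.098 + 9·0.1764 + 6·0.2244 + 11·0.102 + 12·0.1836
 = 0.6468 + 0.784 + 1.5876 + 1.3464 + 1.122 + 2.2032
 = 7.69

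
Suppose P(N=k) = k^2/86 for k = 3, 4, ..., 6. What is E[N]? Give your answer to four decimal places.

5.0233

E[N] = Σ n·P(N=n)
 = 3·9/86 + 4·8/43 + 5·25/86 + 6·18/43
 = 27/86 + 32/43 + 125/86 + 108/43
 = 216/43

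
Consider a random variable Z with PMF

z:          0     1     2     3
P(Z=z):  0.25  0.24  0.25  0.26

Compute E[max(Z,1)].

E[max(Z,1)] = Σ max(z,1)·P(Z=z)
 = 1·0.25 + 1·0.24 + 2·0.25 + 3·0.26
 = 0.25 + 0.24 + 0.5 + 0.78
 = 1.77

1.77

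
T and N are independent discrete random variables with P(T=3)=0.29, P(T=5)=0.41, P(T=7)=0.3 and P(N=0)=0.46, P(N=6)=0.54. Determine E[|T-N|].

3.1624

E[|T-N|] = Σ_t Σ_n |t-n| · P(T=t)P(N=n)
 = 3·0.1334 + 3·0.1566 + 5·0.1886 + 1·0.2214 + 7·0.138 + 1·0.162
 = 0.4002 + 0.4698 + 0.943 + 0.2214 + 0.966 + 0.162
 = 3.1624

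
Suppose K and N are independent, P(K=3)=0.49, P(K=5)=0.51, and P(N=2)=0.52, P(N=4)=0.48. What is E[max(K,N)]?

4.2552

E[max(K,N)] = Σ_k Σ_n max(k,n) · P(K=k)P(N=n)
 = 3·0.2548 + 4·0.2352 + 5·0.2652 + 5·0.2448
 = 0.7644 + 0.9408 + 1.326 + 1.224
 = 4.2552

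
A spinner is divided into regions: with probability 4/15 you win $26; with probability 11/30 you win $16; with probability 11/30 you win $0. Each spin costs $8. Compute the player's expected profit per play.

4.8

E[payout] = 26·4/15 + 16·11/30 + 0·11/30
 = 104/15 + 88/15 + 0
 = 64/5
Net = 64/5 - 8 = 24/5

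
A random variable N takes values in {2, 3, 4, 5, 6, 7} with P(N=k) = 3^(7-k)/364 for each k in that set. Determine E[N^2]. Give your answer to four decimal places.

6.9093

E[N^2] = Σ n^2·P(N=n)
 = 4·243/364 + 9·81/364 + 16·27/364 + 25·9/364 + 36·3/364 + 49·1/364
 = 243/91 + 729/364 + 108/91 + 225/364 + 27/91 + 7/52
 = 2515/364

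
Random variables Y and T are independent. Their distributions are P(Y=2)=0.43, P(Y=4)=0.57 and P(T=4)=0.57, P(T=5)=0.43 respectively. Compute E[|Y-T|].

1.29

E[|Y-T|] = Σ_y Σ_t |y-t| · P(Y=y)P(T=t)
 = 2·0.2451 + 3·0.1849 + 0·0.3249 + 1·0.2451
 = 0.4902 + 0.5547 + 0 + 0.2451
 = 1.29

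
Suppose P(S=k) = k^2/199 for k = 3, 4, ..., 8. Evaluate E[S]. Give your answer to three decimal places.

6.467

E[S] = Σ s·P(S=s)
 = 3·9/199 + 4·16/199 + 5·25/199 + 6·36/199 + 7·49/199 + 8·64/199
 = 27/199 + 64/199 + 125/199 + 216/199 + 343/199 + 512/199
 = 1287/199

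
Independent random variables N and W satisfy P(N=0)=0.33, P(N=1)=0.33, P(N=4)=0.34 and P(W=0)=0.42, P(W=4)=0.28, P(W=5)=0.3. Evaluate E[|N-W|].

2.3496

E[|N-W|] = Σ_n Σ_w |n-w| · P(N=n)P(W=w)
 = 0·0.1386 + 4·0.0924 + 5·0.099 + 1·0.1386 + 3·0.0924 + 4·0.099 + 4·0.1428 + 0·0.0952 + 1·0.102
 = 0 + 0.3696 + 0.495 + 0.1386 + 0.2772 + 0.396 + 0.5712 + 0 + 0.102
 = 2.3496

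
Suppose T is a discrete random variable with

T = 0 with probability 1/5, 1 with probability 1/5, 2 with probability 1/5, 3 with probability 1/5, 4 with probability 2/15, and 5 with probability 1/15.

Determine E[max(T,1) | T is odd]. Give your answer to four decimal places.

2.4286

P(T is odd) = 1/5 + 1/5 + 1/15 = 7/15.
E[max(T,1) | T is odd] = [1·1/5 + 3·1/5 + 5·1/15] / (7/15)
 = 17/15 / (7/15)
 = 17/7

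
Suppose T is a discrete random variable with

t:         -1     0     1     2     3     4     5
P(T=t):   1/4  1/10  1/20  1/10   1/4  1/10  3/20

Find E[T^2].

E[T^2] = Σ t^2·P(T=t)
 = 1·1/4 + 0·1/10 + 1·1/20 + 4·1/10 + 9·1/4 + 16·1/10 + 25·3/20
 = 1/4 + 0 + 1/20 + 2/5 + 9/4 + 8/5 + 15/4
 = 83/10

8.3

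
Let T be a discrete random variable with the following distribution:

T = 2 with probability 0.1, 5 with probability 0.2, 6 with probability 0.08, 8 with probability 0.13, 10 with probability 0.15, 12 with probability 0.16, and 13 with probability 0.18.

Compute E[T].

E[T] = Σ t·P(T=t)
 = 2·0.1 + 5·0.2 + 6·0.08 + 8·0.13 + 10·0.15 + 12·0.16 + 13·0.18
 = 0.2 + 1 + 0.48 + 1.04 + 1.5 + 1.92 + 2.34
 = 8.48

8.48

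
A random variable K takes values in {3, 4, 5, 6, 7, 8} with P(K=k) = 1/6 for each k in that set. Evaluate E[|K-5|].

E[|K-5|] = Σ |k-5|·P(K=k)
 = 2·1/6 + 1·1/6 + 0·1/6 + 1·1/6 + 2·1/6 + 3·1/6
 = 1/3 + 1/6 + 0 + 1/6 + 1/3 + 1/2
 = 3/2

1.5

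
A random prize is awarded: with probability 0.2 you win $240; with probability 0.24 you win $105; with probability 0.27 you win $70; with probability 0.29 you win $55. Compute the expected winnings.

108.05

E[payout] = 240·0.2 + 105·0.24 + 70·0.27 + 55·0.29
 = 48 + 25.2 + 18.9 + 15.95
 = 108.05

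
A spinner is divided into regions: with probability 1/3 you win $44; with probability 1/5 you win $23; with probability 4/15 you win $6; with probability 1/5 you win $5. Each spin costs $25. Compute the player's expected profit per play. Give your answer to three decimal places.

E[payout] = 44·1/3 + 23·1/5 + 6·4/15 + 5·1/5
 = 44/3 + 23/5 + 8/5 + 1
 = 328/15
Net = 328/15 - 25 = -47/15

-3.133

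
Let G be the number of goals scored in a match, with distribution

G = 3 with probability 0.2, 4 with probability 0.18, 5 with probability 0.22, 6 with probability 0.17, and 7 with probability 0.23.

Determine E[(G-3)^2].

6.27

E[(G-3)^2] = Σ (g-3)^2·P(G=g)
 = 0·0.2 + 1·0.18 + 4·0.22 + 9·0.17 + 16·0.23
 = 0 + 0.18 + 0.88 + 1.53 + 3.68
 = 6.27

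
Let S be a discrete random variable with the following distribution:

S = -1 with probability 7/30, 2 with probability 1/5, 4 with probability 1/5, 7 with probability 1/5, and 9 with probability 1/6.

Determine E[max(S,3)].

5

E[max(S,3)] = Σ max(s,3)·P(S=s)
 = 3·7/30 + 3·1/5 + 4·1/5 + 7·1/5 + 9·1/6
 = 7/10 + 3/5 + 4/5 + 7/5 + 3/2
 = 5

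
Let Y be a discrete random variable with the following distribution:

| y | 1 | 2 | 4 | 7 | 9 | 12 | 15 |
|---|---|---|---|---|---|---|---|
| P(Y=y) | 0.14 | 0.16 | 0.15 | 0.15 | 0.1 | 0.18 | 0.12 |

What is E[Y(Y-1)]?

64.58

E[Y(Y-1)] = Σ y(y-1)·P(Y=y)
 = 0·0.14 + 2·0.16 + 12·0.15 + 42·0.15 + 72·0.1 + 132·0.18 + 210·0.12
 = 0 + 0.32 + 1.8 + 6.3 + 7.2 + 23.76 + 25.2
 = 64.58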